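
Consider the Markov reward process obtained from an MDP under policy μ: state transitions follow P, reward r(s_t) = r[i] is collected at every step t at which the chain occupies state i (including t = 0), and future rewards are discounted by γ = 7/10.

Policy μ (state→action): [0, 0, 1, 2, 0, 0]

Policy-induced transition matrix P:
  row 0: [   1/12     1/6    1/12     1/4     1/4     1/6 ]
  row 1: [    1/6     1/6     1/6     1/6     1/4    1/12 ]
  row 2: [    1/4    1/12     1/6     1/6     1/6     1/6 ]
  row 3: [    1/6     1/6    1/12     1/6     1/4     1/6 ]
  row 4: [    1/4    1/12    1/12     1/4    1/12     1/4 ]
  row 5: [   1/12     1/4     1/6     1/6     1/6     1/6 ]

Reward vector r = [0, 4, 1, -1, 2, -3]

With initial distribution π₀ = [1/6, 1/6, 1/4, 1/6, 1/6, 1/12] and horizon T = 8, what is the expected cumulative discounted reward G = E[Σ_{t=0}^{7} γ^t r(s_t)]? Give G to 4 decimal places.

t=0: π = [0.1667, 0.1667, 0.2500, 0.1667, 0.1667, 0.0833], E[r] = 0.8333, γ^t·E[r] = 0.833333, running G = 0.833333
t=1: π = [0.1806, 0.1389, 0.1250, 0.1944, 0.1944, 0.1667], E[r] = 0.3750, γ^t·E[r] = 0.262500, running G = 1.095833
t=2: π = [0.1644, 0.1539, 0.1192, 0.1979, 0.1933, 0.1713], E[r] = 0.4097, γ^t·E[r] = 0.200764, running G = 1.296597
t=3: π = [0.1647, 0.1549, 0.1204, 0.1965, 0.1936, 0.1699], E[r] = 0.4208, γ^t·E[r] = 0.144339, running G = 1.440936
t=4: π = [0.1649, 0.1547, 0.1204, 0.1965, 0.1935, 0.1699], E[r] = 0.4200, γ^t·E[r] = 0.100841, running G = 1.541777
t=5: π = [0.1649, 0.1547, 0.1204, 0.1965, 0.1935, 0.1699], E[r] = 0.4199, γ^t·E[r] = 0.070571, running G = 1.612348
t=6: π = [0.1649, 0.1547, 0.1204, 0.1965, 0.1935, 0.1699], E[r] = 0.4199, γ^t·E[r] = 0.049400, running G = 1.661749
t=7: π = [0.1649, 0.1547, 0.1204, 0.1965, 0.1935, 0.1699], E[r] = 0.4199, γ^t·E[r] = 0.034580, running G = 1.696329

G = 1.6963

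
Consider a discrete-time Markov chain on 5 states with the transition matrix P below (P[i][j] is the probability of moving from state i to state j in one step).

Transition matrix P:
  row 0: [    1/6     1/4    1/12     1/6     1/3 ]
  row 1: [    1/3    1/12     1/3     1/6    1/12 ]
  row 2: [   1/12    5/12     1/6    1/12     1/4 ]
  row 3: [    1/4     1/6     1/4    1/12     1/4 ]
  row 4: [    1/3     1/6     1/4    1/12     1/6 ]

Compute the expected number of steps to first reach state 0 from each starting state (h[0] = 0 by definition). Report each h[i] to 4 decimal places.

h = [0.0000, 3.8932, 4.6981, 4.1164, 3.7997]

First-step conditioning: h[0] = 0; for i ≠ 0, h[i] = 1 + Σ_k P[i][k]·h[k].
  h[1] = 1 + 1/12·h[1] + 1/3·h[2] + 1/6·h[3] + 1/12·h[4]
  h[2] = 1 + 5/12·h[1] + 1/6·h[2] + 1/12·h[3] + 1/4·h[4]
  h[3] = 1 + 1/6·h[1] + 1/4·h[2] + 1/12·h[3] + 1/4·h[4]
  h[4] = 1 + 1/6·h[1] + 1/4·h[2] + 1/12·h[3] + 1/6·h[4]
Solving the 4×4 linear system over states ≠ 0 gives exactly h = [0, 8164/2097, 3284/699, 8632/2097, 2656/699] (h[0] = 0 is the target).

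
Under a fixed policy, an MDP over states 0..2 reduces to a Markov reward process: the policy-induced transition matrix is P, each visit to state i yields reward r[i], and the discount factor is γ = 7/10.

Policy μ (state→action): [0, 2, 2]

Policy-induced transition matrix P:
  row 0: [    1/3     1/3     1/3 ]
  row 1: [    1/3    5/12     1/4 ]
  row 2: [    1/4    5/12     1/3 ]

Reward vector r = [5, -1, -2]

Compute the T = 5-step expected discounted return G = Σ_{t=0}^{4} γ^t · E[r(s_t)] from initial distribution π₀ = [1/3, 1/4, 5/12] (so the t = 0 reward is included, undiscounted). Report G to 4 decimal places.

t=0: π = [0.3333, 0.2500, 0.4167], E[r] = 0.5833, γ^t·E[r] = 0.583333, running G = 0.583333
t=1: π = [0.2986, 0.3889, 0.3125], E[r] = 0.4792, γ^t·E[r] = 0.335417, running G = 0.918750
t=2: π = [0.3073, 0.3918, 0.3009], E[r] = 0.5428, γ^t·E[r] = 0.265984, running G = 1.184734
t=3: π = [0.3083, 0.3911, 0.3007], E[r] = 0.5489, γ^t·E[r] = 0.188256, running G = 1.372990
t=4: π = [0.3083, 0.3910, 0.3007], E[r] = 0.5489, γ^t·E[r] = 0.131794, running G = 1.504784

G = 1.5048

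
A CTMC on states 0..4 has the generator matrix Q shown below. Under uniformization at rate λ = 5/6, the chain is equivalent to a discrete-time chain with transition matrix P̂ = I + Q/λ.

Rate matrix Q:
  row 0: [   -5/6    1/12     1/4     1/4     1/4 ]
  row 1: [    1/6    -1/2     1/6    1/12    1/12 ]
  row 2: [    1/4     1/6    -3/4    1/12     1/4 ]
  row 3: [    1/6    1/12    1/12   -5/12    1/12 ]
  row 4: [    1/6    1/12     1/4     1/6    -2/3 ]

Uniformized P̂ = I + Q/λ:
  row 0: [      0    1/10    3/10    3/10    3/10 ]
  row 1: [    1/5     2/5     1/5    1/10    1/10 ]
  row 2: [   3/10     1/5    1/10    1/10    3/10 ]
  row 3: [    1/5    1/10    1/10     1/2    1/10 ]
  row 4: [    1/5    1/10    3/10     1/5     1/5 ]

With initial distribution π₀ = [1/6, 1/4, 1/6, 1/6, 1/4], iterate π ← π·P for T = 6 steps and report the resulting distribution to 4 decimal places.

t=0: π = [0.1667, 0.2500, 0.1667, 0.1667, 0.2500]
t=1: π = [0.1833, 0.1917, 0.2083, 0.2250, 0.1917]
t=2: π = [0.1842, 0.1783, 0.1942, 0.2458, 0.1975]
t=3: π = [0.1826, 0.1729, 0.1942, 0.2549, 0.1954]
t=4: π = [0.1829, 0.1713, 0.1929, 0.2580, 0.1949]
t=5: π = [0.1827, 0.1707, 0.1927, 0.2593, 0.1946]
t=6: π = [0.1827, 0.1705, 0.1925, 0.2597, 0.1945]

π = [0.1827, 0.1705, 0.1925, 0.2597, 0.1945]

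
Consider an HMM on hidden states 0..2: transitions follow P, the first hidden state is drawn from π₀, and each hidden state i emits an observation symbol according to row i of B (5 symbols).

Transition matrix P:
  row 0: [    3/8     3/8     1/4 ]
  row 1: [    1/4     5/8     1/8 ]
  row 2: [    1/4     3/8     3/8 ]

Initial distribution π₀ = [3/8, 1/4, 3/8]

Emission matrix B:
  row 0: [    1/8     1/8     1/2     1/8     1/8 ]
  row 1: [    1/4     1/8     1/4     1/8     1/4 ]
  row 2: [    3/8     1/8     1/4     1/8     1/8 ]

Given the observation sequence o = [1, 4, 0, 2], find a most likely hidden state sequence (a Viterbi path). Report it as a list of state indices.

path = [1, 1, 1, 1]

t=0: δ = [4.688e-02, 3.125e-02, 4.688e-02]  (obs o_0=1)
t=1: δ = [2.197e-03, 4.883e-03, 2.197e-03]  ψ = [0, 1, 2]  (obs o_1=4)
t=2: δ = [1.526e-04, 7.629e-04, 3.090e-04]  ψ = [1, 1, 2]  (obs o_2=0)
t=3: δ = [9.537e-05, 1.192e-04, 2.897e-05]  ψ = [1, 1, 2]  (obs o_3=2)
backtrack: best end state = 1; path = [1, 1, 1, 1]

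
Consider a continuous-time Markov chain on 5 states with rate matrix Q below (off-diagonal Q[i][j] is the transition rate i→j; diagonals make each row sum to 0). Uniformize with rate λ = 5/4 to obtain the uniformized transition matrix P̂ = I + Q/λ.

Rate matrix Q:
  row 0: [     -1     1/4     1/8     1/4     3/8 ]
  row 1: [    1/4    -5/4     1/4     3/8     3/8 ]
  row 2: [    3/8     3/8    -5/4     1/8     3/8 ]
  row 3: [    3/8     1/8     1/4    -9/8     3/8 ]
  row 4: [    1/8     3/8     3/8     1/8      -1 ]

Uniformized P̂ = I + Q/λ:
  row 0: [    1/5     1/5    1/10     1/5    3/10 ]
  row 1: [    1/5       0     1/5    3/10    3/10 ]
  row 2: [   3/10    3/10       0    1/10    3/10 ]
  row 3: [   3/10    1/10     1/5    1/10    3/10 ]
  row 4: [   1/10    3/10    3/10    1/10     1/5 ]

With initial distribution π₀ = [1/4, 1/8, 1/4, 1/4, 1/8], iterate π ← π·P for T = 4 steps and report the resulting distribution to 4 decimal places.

π = [0.2057, 0.1905, 0.1723, 0.1588, 0.2727]

t=0: π = [0.2500, 0.1250, 0.2500, 0.2500, 0.1250]
t=1: π = [0.2375, 0.1875, 0.1375, 0.1500, 0.2875]
t=2: π = [0.2000, 0.1900, 0.1775, 0.1613, 0.2713]
t=3: π = [0.2068, 0.1908, 0.1716, 0.1580, 0.2729]
t=4: π = [0.2057, 0.1905, 0.1723, 0.1588, 0.2727]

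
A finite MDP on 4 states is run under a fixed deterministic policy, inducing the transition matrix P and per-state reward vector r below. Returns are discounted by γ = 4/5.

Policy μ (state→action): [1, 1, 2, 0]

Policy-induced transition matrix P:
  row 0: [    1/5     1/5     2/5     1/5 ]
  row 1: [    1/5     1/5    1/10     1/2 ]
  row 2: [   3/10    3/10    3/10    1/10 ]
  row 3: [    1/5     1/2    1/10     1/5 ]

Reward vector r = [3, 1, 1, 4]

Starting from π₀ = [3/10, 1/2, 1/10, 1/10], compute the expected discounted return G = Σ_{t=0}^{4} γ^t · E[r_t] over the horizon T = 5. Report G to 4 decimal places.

t=0: π = [0.3000, 0.5000, 0.1000, 0.1000], E[r] = 1.9000, γ^t·E[r] = 1.900000, running G = 1.900000
t=1: π = [0.2100, 0.2400, 0.2100, 0.3400], E[r] = 2.4400, γ^t·E[r] = 1.952000, running G = 3.852000
t=2: π = [0.2210, 0.3230, 0.2050, 0.2510], E[r] = 2.1950, γ^t·E[r] = 1.404800, running G = 5.256800
t=3: π = [0.2205, 0.2958, 0.2073, 0.2764], E[r] = 2.2702, γ^t·E[r] = 1.162342, running G = 6.419142
t=4: π = [0.2207, 0.3037, 0.2076, 0.2680], E[r] = 2.2455, γ^t·E[r] = 0.919753, running G = 7.338895

G = 7.3389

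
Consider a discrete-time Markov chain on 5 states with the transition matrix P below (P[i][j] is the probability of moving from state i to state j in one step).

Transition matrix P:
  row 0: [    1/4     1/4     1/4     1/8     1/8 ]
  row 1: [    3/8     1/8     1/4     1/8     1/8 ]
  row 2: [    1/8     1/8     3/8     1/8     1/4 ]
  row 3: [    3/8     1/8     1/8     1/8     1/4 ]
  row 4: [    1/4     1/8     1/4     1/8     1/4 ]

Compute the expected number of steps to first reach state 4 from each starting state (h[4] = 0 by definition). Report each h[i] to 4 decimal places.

First-step conditioning: h[4] = 0; for i ≠ 4, h[i] = 1 + Σ_k P[i][k]·h[k].
  h[0] = 1 + 1/4·h[0] + 1/4·h[1] + 1/4·h[2] + 1/8·h[3]
  h[1] = 1 + 3/8·h[0] + 1/8·h[1] + 1/4·h[2] + 1/8·h[3]
  h[2] = 1 + 1/8·h[0] + 1/8·h[1] + 3/8·h[2] + 1/8·h[3]
  h[3] = 1 + 3/8·h[0] + 1/8·h[1] + 1/8·h[2] + 1/8·h[3]
Solving the 4×4 linear system over states ≠ 4 gives exactly h = [224/39, 224/39, 64/13, 200/39, 0] (h[4] = 0 is the target).

h = [5.7436, 5.7436, 4.9231, 5.1282, 0.0000]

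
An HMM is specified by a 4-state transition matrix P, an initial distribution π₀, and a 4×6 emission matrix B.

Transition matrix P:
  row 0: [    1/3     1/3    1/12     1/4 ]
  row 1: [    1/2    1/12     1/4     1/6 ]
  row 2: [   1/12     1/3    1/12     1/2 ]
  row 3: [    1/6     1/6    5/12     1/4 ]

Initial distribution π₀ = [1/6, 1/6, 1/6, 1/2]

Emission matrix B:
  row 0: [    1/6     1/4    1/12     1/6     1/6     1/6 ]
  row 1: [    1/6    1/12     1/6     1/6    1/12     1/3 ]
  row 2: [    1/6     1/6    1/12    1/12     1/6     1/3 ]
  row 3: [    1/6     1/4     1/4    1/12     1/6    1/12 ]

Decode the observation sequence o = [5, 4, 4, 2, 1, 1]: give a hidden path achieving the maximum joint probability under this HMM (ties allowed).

path = [2, 3, 2, 3, 2, 3]

t=0: δ = [2.778e-02, 5.556e-02, 5.556e-02, 4.167e-02]  (obs o_0=5)
t=1: δ = [4.630e-03, 1.543e-03, 2.894e-03, 4.630e-03]  ψ = [1, 2, 3, 2]  (obs o_1=4)
t=2: δ = [2.572e-04, 1.286e-04, 3.215e-04, 2.411e-04]  ψ = [0, 0, 3, 2]  (obs o_2=4)
t=3: δ = [7.144e-06, 1.786e-05, 8.372e-06, 4.019e-05]  ψ = [0, 2, 3, 2]  (obs o_3=2)
t=4: δ = [2.233e-06, 5.582e-07, 2.791e-06, 2.512e-06]  ψ = [1, 3, 3, 3]  (obs o_4=1)
t=5: δ = [1.861e-07, 7.752e-08, 1.744e-07, 3.489e-07]  ψ = [0, 2, 3, 2]  (obs o_5=1)
backtrack: best end state = 3; path = [2, 3, 2, 3, 2, 3]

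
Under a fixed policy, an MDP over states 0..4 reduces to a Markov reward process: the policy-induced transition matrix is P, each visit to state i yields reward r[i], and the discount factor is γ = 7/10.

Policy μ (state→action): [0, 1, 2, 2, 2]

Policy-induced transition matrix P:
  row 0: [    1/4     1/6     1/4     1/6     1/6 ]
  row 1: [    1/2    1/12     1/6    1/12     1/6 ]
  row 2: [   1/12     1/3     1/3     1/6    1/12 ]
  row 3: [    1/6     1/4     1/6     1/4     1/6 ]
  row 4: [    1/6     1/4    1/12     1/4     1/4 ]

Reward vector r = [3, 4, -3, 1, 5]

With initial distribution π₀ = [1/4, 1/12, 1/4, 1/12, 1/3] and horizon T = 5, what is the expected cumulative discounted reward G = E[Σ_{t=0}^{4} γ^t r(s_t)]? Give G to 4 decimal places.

t=0: π = [0.2500, 0.0833, 0.2500, 0.0833, 0.3333], E[r] = 2.0833, γ^t·E[r] = 2.083333, running G = 2.083333
t=1: π = [0.1944, 0.2361, 0.2014, 0.1944, 0.1736], E[r] = 1.9861, γ^t·E[r] = 1.390278, running G = 3.473611
t=2: π = [0.2448, 0.2112, 0.2020, 0.1777, 0.1644], E[r] = 1.9728, γ^t·E[r] = 0.966672, running G = 4.440284
t=3: π = [0.2406, 0.2112, 0.2070, 0.1776, 0.1635], E[r] = 1.9410, γ^t·E[r] = 0.665753, running G = 5.106037
t=4: π = [0.2399, 0.2120, 0.2076, 0.1775, 0.1630], E[r] = 1.9375, γ^t·E[r] = 0.465197, running G = 5.571234

G = 5.5712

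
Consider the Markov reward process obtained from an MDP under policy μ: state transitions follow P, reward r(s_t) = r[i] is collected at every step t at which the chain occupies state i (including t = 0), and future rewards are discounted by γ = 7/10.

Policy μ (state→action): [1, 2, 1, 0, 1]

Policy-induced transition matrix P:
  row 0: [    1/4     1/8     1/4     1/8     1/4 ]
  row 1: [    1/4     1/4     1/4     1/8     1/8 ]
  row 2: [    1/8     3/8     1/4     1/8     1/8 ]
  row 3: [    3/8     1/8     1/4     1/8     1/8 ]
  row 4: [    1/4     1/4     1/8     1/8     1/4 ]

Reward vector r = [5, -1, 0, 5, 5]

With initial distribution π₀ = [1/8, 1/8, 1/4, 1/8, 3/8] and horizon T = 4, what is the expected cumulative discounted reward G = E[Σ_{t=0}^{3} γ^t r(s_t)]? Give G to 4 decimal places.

t=0: π = [0.1250, 0.1250, 0.2500, 0.1250, 0.3750], E[r] = 3.0000, γ^t·E[r] = 3.000000, running G = 3.000000
t=1: π = [0.2344, 0.2500, 0.2031, 0.1250, 0.1875], E[r] = 2.4844, γ^t·E[r] = 1.739063, running G = 4.739063
t=2: π = [0.2402, 0.2305, 0.2266, 0.1250, 0.1777], E[r] = 2.4844, γ^t·E[r] = 1.217344, running G = 5.956406
t=3: π = [0.2373, 0.2327, 0.2278, 0.1250, 0.1772], E[r] = 2.4651, γ^t·E[r] = 0.845525, running G = 6.801931

G = 6.8019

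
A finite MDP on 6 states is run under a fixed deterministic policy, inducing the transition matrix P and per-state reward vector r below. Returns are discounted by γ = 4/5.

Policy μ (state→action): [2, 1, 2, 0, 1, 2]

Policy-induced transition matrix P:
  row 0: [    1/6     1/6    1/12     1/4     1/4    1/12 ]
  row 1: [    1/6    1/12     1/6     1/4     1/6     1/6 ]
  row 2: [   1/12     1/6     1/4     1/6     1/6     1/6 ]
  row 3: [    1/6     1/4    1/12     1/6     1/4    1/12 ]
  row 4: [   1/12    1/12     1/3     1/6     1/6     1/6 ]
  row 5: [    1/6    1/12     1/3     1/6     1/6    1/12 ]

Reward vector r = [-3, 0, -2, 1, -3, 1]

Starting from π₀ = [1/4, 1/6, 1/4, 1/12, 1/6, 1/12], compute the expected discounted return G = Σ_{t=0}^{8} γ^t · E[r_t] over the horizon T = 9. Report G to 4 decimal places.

t=0: π = [0.2500, 0.1667, 0.2500, 0.0833, 0.1667, 0.0833], E[r] = -1.5833, γ^t·E[r] = -1.583333, running G = -1.583333
t=1: π = [0.1319, 0.1389, 0.2014, 0.2014, 0.1944, 0.1319], E[r] = -1.0486, γ^t·E[r] = -0.838889, running G = -2.422222
t=2: π = [0.1337, 0.1447, 0.2101, 0.1892, 0.1944, 0.1279], E[r] = -1.0874, γ^t·E[r] = -0.695926, running G = -3.118148
t=3: π = [0.1330, 0.1435, 0.2110, 0.1899, 0.1936, 0.1291], E[r] = -1.0826, γ^t·E[r] = -0.554296, running G = -3.672444
t=4: π = [0.1330, 0.1436, 0.2111, 0.1897, 0.1936, 0.1290], E[r] = -1.0831, γ^t·E[r] = -0.443640, running G = -4.116084
t=5: π = [0.1329, 0.1436, 0.2111, 0.1897, 0.1936, 0.1290], E[r] = -1.0830, γ^t·E[r] = -0.354883, running G = -4.470967
t=6: π = [0.1329, 0.1436, 0.2111, 0.1897, 0.1936, 0.1290], E[r] = -1.0830, γ^t·E[r] = -0.283909, running G = -4.754876
t=7: π = [0.1329, 0.1436, 0.2111, 0.1897, 0.1936, 0.1290], E[r] = -1.0830, γ^t·E[r] = -0.227127, running G = -4.982002
t=8: π = [0.1329, 0.1436, 0.2111, 0.1897, 0.1936, 0.1290], E[r] = -1.0830, γ^t·E[r] = -0.181701, running G = -5.163704

G = -5.1637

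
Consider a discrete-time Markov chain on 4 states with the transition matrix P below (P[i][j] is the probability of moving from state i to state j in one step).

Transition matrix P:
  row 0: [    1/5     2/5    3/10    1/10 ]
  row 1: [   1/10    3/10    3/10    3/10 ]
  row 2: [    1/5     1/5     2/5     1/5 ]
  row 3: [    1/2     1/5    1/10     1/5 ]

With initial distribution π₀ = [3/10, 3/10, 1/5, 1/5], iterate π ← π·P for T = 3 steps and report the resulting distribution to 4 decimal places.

π = [0.2343, 0.2737, 0.2876, 0.2044]

t=0: π = [0.3000, 0.3000, 0.2000, 0.2000]
t=1: π = [0.2300, 0.2900, 0.2800, 0.2000]
t=2: π = [0.2310, 0.2750, 0.2880, 0.2060]
t=3: π = [0.2343, 0.2737, 0.2876, 0.2044]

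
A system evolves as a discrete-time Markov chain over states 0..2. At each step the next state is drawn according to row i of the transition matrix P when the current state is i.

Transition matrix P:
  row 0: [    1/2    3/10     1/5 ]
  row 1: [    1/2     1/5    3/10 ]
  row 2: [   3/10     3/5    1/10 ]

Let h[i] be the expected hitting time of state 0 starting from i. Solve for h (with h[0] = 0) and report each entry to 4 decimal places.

h = [0.0000, 2.2222, 2.5926]

First-step conditioning: h[0] = 0; for i ≠ 0, h[i] = 1 + Σ_k P[i][k]·h[k].
  h[1] = 1 + 1/5·h[1] + 3/10·h[2]
  h[2] = 1 + 3/5·h[1] + 1/10·h[2]
Solving the 2×2 linear system over states ≠ 0 gives exactly h = [0, 20/9, 70/27] (h[0] = 0 is the target).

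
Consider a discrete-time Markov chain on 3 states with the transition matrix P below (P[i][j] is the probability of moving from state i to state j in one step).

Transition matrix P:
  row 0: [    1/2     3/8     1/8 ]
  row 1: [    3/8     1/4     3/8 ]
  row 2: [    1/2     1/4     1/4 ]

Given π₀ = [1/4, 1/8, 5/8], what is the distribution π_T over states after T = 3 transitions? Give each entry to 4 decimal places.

π = [0.4612, 0.3081, 0.2307]

t=0: π = [0.2500, 0.1250, 0.6250]
t=1: π = [0.4844, 0.2813, 0.2344]
t=2: π = [0.4648, 0.3105, 0.2246]
t=3: π = [0.4612, 0.3081, 0.2307]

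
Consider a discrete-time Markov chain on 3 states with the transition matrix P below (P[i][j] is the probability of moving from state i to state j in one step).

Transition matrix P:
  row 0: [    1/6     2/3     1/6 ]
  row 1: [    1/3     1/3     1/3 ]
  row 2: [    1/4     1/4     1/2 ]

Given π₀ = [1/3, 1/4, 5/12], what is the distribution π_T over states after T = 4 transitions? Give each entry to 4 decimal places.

t=0: π = [0.3333, 0.2500, 0.4167]
t=1: π = [0.2431, 0.4097, 0.3472]
t=2: π = [0.2639, 0.3854, 0.3507]
t=3: π = [0.2601, 0.3921, 0.3478]
t=4: π = [0.2610, 0.3911, 0.3479]

π = [0.2610, 0.3911, 0.3479]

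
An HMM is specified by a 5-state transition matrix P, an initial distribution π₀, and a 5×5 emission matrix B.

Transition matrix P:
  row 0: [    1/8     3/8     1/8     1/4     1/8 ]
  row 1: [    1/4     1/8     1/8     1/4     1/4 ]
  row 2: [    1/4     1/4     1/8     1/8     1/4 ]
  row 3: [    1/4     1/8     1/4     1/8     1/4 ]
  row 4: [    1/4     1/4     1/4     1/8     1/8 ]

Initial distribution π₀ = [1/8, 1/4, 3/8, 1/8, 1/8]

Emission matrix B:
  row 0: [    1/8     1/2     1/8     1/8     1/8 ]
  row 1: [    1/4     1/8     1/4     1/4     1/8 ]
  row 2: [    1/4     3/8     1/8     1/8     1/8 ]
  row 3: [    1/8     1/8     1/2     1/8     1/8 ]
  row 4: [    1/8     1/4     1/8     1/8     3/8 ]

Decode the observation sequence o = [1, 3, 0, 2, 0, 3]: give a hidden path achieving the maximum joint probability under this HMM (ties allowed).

t=0: δ = [6.250e-02, 3.125e-02, 1.406e-01, 1.562e-02, 3.125e-02]  (obs o_0=1)
t=1: δ = [4.395e-03, 8.789e-03, 2.197e-03, 2.197e-03, 4.395e-03]  ψ = [2, 2, 2, 2, 2]  (obs o_1=3)
t=2: δ = [2.747e-04, 4.120e-04, 2.747e-04, 2.747e-04, 2.747e-04]  ψ = [1, 0, 1, 1, 1]  (obs o_2=0)
t=3: δ = [1.287e-05, 2.575e-05, 8.583e-06, 5.150e-05, 1.287e-05]  ψ = [1, 0, 3, 1, 1]  (obs o_3=2)
t=4: δ = [1.609e-06, 1.609e-06, 3.219e-06, 8.047e-07, 1.609e-06]  ψ = [3, 3, 3, 1, 3]  (obs o_4=0)
t=5: δ = [1.006e-07, 2.012e-07, 5.029e-08, 5.029e-08, 1.006e-07]  ψ = [2, 2, 2, 0, 2]  (obs o_5=3)
backtrack: best end state = 1; path = [2, 0, 1, 3, 2, 1]

path = [2, 0, 1, 3, 2, 1]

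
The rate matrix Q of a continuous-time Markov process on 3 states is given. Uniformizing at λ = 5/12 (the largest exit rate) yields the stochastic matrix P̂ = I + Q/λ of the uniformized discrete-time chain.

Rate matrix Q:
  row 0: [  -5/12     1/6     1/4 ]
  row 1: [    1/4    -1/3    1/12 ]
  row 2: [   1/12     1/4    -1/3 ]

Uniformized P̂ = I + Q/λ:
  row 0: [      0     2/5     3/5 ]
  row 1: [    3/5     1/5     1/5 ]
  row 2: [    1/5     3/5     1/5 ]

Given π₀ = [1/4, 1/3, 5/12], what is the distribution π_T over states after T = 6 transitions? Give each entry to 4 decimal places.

π = [0.2952, 0.3867, 0.3182]

t=0: π = [0.2500, 0.3333, 0.4167]
t=1: π = [0.2833, 0.4167, 0.3000]
t=2: π = [0.3100, 0.3767, 0.3133]
t=3: π = [0.2887, 0.3873, 0.3240]
t=4: π = [0.2972, 0.3873, 0.3155]
t=5: π = [0.2955, 0.3856, 0.3189]
t=6: π = [0.2952, 0.3867, 0.3182]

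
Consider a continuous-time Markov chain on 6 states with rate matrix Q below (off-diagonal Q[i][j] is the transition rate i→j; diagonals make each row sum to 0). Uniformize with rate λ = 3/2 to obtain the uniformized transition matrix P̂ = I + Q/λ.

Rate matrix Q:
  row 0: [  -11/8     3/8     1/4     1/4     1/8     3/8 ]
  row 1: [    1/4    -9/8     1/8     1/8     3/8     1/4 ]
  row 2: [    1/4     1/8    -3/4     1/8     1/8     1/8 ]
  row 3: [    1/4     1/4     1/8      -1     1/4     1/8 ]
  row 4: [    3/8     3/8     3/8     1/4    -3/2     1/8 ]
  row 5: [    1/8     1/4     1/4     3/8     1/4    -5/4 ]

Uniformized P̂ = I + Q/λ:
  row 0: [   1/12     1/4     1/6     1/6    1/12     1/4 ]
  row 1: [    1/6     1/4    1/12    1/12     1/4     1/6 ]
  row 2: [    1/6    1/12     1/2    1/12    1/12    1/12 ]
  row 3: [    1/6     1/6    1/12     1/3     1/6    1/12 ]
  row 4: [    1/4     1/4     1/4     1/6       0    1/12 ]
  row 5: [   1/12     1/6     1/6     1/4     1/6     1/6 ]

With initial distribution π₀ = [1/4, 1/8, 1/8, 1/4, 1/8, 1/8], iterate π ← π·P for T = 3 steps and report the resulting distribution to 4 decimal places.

t=0: π = [0.2500, 0.1250, 0.1250, 0.2500, 0.1250, 0.1250]
t=1: π = [0.1458, 0.1979, 0.1875, 0.1979, 0.1250, 0.1458]
t=2: π = [0.1528, 0.1901, 0.2066, 0.1797, 0.1345, 0.1363]
t=3: π = [0.1538, 0.1892, 0.2159, 0.1749, 0.1301, 0.1360]

π = [0.1538, 0.1892, 0.2159, 0.1749, 0.1301, 0.1360]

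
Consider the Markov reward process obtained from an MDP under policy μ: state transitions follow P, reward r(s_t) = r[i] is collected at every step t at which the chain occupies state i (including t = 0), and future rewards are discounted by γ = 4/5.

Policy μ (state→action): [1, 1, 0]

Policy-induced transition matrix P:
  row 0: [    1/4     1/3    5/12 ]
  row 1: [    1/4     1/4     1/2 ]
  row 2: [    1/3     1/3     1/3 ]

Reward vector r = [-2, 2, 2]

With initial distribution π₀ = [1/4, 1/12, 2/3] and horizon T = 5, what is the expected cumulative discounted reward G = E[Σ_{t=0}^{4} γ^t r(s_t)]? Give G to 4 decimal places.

G = 2.9791

t=0: π = [0.2500, 0.0833, 0.6667], E[r] = 1.0000, γ^t·E[r] = 1.000000, running G = 1.000000
t=1: π = [0.3056, 0.3264, 0.3681], E[r] = 0.7778, γ^t·E[r] = 0.622222, running G = 1.622222
t=2: π = [0.2807, 0.3061, 0.4132], E[r] = 0.8773, γ^t·E[r] = 0.561481, running G = 2.183704
t=3: π = [0.2844, 0.3078, 0.4077], E[r] = 0.8623, γ^t·E[r] = 0.441481, running G = 2.625185
t=4: π = [0.2840, 0.3077, 0.4083], E[r] = 0.8641, γ^t·E[r] = 0.353929, running G = 2.979114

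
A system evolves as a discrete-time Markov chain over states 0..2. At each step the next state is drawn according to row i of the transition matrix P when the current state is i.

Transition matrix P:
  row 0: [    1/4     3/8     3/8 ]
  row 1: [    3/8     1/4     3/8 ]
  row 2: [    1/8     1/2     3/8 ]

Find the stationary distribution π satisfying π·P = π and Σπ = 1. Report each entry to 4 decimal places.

Balance equations π_j = Σ_i π_i·P[i][j]:
  π_0 = 1/4·π_0 + 3/8·π_1 + 1/8·π_2
  π_1 = 3/8·π_0 + 1/4·π_1 + 1/2·π_2
  normalize: π_0 + π_1 + π_2 = 1
Solving the linear system gives exactly π = [1/4, 3/8, 3/8].

π = [0.2500, 0.3750, 0.3750]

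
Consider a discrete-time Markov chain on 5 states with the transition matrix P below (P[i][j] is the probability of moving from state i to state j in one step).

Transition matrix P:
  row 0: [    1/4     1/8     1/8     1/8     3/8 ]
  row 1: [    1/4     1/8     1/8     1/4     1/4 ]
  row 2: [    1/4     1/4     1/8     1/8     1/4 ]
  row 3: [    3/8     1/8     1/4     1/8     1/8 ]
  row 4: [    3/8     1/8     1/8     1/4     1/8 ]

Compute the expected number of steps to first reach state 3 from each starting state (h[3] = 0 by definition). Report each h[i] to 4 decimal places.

First-step conditioning: h[3] = 0; for i ≠ 3, h[i] = 1 + Σ_k P[i][k]·h[k].
  h[0] = 1 + 1/4·h[0] + 1/8·h[1] + 1/8·h[2] + 3/8·h[4]
  h[1] = 1 + 1/4·h[0] + 1/8·h[1] + 1/8·h[2] + 1/4·h[4]
  h[2] = 1 + 1/4·h[0] + 1/4·h[1] + 1/8·h[2] + 1/4·h[4]
  h[4] = 1 + 3/8·h[0] + 1/8·h[1] + 1/8·h[2] + 1/8·h[4]
Solving the 4×4 linear system over states ≠ 3 gives exactly h = [1024/181, 4544/905, 5112/905, 0, 4608/905] (h[3] = 0 is the target).

h = [5.6575, 5.0210, 5.6486, 0.0000, 5.0917]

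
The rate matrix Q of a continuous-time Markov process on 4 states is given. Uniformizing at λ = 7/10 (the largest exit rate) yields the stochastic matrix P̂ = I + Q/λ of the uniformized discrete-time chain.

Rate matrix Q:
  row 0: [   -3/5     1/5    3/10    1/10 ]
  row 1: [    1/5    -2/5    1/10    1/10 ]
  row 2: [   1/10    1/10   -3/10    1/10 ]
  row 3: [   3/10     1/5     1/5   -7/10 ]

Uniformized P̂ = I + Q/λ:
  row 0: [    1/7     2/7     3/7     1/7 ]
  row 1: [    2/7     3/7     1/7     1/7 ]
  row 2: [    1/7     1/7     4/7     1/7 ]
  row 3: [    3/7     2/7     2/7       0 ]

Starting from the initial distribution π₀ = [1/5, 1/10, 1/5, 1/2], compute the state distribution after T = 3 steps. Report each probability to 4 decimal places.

t=0: π = [0.2000, 0.1000, 0.2000, 0.5000]
t=1: π = [0.3000, 0.2714, 0.3571, 0.0714]
t=2: π = [0.2020, 0.2735, 0.3918, 0.1327]
t=3: π = [0.2198, 0.2688, 0.3875, 0.1239]

π = [0.2198, 0.2688, 0.3875, 0.1239]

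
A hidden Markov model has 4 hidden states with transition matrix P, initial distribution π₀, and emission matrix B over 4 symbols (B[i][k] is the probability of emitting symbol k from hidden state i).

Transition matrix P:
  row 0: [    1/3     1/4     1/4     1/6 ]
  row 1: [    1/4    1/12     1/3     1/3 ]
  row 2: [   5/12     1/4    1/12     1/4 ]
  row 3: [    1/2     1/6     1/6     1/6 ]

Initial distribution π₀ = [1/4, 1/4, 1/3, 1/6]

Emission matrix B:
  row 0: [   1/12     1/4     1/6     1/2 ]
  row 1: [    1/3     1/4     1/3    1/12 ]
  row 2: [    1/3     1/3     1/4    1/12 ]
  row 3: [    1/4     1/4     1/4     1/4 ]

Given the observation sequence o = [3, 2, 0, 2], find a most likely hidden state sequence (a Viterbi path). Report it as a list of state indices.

t=0: δ = [1.250e-01, 2.083e-02, 2.778e-02, 4.167e-02]  (obs o_0=3)
t=1: δ = [6.944e-03, 1.042e-02, 7.812e-03, 5.208e-03]  ψ = [0, 0, 0, 0]  (obs o_1=2)
t=2: δ = [2.713e-04, 6.510e-04, 1.157e-03, 8.681e-04]  ψ = [2, 2, 1, 1]  (obs o_2=0)
t=3: δ = [8.038e-05, 9.645e-05, 5.425e-05, 7.234e-05]  ψ = [2, 2, 1, 2]  (obs o_3=2)
backtrack: best end state = 1; path = [0, 1, 2, 1]

path = [0, 1, 2, 1]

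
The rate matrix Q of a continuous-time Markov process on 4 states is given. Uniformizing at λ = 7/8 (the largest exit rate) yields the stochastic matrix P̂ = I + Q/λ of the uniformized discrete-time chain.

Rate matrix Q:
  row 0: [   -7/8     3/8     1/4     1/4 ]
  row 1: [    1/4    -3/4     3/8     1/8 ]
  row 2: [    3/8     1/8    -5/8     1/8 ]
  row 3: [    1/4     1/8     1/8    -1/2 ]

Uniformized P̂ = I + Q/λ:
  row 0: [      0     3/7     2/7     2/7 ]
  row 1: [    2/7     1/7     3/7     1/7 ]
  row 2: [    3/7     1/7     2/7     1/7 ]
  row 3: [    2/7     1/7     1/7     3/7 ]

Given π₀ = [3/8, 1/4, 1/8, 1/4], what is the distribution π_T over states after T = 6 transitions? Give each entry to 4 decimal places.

π = [0.2534, 0.2152, 0.2807, 0.2507]

t=0: π = [0.3750, 0.2500, 0.1250, 0.2500]
t=1: π = [0.1964, 0.2500, 0.2857, 0.2679]
t=2: π = [0.2704, 0.1990, 0.2832, 0.2474]
t=3: π = [0.2489, 0.2201, 0.2788, 0.2522]
t=4: π = [0.2544, 0.2140, 0.2811, 0.2505]
t=5: π = [0.2532, 0.2156, 0.2805, 0.2508]
t=6: π = [0.2534, 0.2152, 0.2807, 0.2507]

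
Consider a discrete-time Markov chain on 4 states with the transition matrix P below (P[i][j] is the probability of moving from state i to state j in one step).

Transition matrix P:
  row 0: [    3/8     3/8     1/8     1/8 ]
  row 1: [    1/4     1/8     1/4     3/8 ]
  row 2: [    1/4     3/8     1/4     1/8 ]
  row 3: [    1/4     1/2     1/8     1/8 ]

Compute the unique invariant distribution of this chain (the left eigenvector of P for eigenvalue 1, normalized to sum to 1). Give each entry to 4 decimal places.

Balance equations π_j = Σ_i π_i·P[i][j]:
  π_0 = 3/8·π_0 + 1/4·π_1 + 1/4·π_2 + 1/4·π_3
  π_1 = 3/8·π_0 + 1/8·π_1 + 3/8·π_2 + 1/2·π_3
  π_2 = 1/8·π_0 + 1/4·π_1 + 1/4·π_2 + 1/8·π_3
  normalize: π_0 + π_1 + π_2 + π_3 = 1
Solving the linear system gives exactly π = [2/7, 25/78, 103/546, 8/39].

π = [0.2857, 0.3205, 0.1886, 0.2051]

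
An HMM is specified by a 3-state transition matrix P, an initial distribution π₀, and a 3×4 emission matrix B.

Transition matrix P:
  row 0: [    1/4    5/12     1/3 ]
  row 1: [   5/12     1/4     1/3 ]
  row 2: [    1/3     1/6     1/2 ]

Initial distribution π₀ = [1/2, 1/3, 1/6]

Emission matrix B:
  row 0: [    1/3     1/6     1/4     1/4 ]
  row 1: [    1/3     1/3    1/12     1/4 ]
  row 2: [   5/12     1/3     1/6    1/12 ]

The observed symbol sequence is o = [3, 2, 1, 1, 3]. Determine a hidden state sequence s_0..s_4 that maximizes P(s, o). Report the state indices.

t=0: δ = [1.250e-01, 8.333e-02, 1.389e-02]  (obs o_0=3)
t=1: δ = [8.681e-03, 4.340e-03, 6.944e-03]  ψ = [1, 0, 0]  (obs o_1=2)
t=2: δ = [3.858e-04, 1.206e-03, 1.157e-03]  ψ = [2, 0, 2]  (obs o_2=1)
t=3: δ = [8.372e-05, 1.005e-04, 1.929e-04]  ψ = [1, 1, 2]  (obs o_3=1)
t=4: δ = [1.608e-05, 8.721e-06, 8.038e-06]  ψ = [2, 0, 2]  (obs o_4=3)
backtrack: best end state = 0; path = [0, 2, 2, 2, 0]

path = [0, 2, 2, 2, 0]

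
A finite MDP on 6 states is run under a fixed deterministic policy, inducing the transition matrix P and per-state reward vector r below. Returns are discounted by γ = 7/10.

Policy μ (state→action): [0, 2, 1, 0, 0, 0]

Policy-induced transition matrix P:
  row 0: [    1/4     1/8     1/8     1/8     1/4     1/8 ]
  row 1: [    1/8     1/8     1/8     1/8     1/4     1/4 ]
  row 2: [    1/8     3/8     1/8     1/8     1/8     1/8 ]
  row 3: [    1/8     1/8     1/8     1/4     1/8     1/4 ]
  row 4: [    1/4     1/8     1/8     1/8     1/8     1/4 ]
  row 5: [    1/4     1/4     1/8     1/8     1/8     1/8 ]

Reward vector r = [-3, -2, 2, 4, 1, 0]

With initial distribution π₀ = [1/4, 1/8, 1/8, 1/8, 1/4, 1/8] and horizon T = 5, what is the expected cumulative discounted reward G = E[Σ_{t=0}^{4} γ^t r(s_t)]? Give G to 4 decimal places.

G = 0.0751

t=0: π = [0.2500, 0.1250, 0.1250, 0.1250, 0.2500, 0.1250], E[r] = 0.0000, γ^t·E[r] = 0.000000, running G = 0.000000
t=1: π = [0.2031, 0.1719, 0.1250, 0.1406, 0.1719, 0.1875], E[r] = 0.0313, γ^t·E[r] = 0.021875, running G = 0.021875
t=2: π = [0.1953, 0.1797, 0.1250, 0.1426, 0.1719, 0.1855], E[r] = 0.0469, γ^t·E[r] = 0.022969, running G = 0.044844
t=3: π = [0.1941, 0.1794, 0.1250, 0.1428, 0.1719, 0.1868], E[r] = 0.0520, γ^t·E[r] = 0.017837, running G = 0.062680
t=4: π = [0.1941, 0.1796, 0.1250, 0.1429, 0.1717, 0.1868], E[r] = 0.0516, γ^t·E[r] = 0.012398, running G = 0.075078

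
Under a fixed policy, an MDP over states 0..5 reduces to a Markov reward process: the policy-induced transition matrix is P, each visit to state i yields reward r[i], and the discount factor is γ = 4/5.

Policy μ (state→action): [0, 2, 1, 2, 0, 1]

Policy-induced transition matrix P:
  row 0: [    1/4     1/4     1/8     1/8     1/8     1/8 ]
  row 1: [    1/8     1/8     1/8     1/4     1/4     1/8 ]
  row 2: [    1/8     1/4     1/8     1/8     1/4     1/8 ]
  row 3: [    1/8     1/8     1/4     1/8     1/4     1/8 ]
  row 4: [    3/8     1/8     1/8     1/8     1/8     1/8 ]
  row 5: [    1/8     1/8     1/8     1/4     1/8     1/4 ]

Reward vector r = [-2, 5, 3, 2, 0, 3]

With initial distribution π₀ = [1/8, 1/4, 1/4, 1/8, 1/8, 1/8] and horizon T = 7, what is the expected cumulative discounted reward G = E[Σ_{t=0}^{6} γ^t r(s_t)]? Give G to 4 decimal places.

t=0: π = [0.1250, 0.2500, 0.2500, 0.1250, 0.1250, 0.1250], E[r] = 2.3750, γ^t·E[r] = 2.375000, running G = 2.375000
t=1: π = [0.1719, 0.1719, 0.1406, 0.1719, 0.2031, 0.1406], E[r] = 1.7031, γ^t·E[r] = 1.362500, running G = 3.737500
t=2: π = [0.1973, 0.1641, 0.1465, 0.1641, 0.1855, 0.1426], E[r] = 1.6211, γ^t·E[r] = 1.037500, running G = 4.775000
t=3: π = [0.1960, 0.1680, 0.1455, 0.1633, 0.1843, 0.1428], E[r] = 1.6394, γ^t·E[r] = 0.839375, running G = 5.614375
t=4: π = [0.1956, 0.1677, 0.1454, 0.1638, 0.1846, 0.1429], E[r] = 1.6398, γ^t·E[r] = 0.671663, running G = 6.286038
t=5: π = [0.1956, 0.1676, 0.1455, 0.1638, 0.1846, 0.1429], E[r] = 1.6396, γ^t·E[r] = 0.537258, running G = 6.823295
t=6: π = [0.1956, 0.1676, 0.1455, 0.1638, 0.1846, 0.1429], E[r] = 1.6396, γ^t·E[r] = 0.429808, running G = 7.253103

G = 7.2531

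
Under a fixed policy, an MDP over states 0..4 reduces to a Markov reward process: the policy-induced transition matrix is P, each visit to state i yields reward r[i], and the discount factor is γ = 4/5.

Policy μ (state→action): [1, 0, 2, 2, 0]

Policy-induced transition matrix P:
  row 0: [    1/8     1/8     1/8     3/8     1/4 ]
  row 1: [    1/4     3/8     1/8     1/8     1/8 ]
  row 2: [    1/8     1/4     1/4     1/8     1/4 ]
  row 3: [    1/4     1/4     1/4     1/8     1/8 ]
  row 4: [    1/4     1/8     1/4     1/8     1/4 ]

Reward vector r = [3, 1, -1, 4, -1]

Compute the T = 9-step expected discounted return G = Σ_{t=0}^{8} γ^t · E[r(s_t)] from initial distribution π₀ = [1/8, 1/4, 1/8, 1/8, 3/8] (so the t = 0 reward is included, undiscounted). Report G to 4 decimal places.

t=0: π = [0.1250, 0.2500, 0.1250, 0.1250, 0.3750], E[r] = 0.6250, γ^t·E[r] = 0.625000, running G = 0.625000
t=1: π = [0.2188, 0.2188, 0.2031, 0.1563, 0.2031], E[r] = 1.0938, γ^t·E[r] = 0.875000, running G = 1.500000
t=2: π = [0.1973, 0.2246, 0.1953, 0.1797, 0.2031], E[r] = 1.1367, γ^t·E[r] = 0.727500, running G = 2.227500
t=3: π = [0.2009, 0.2280, 0.1973, 0.1743, 0.1995], E[r] = 1.1313, γ^t·E[r] = 0.579250, running G = 2.806750
t=4: π = [0.2002, 0.2285, 0.1964, 0.1752, 0.1997], E[r] = 1.1340, γ^t·E[r] = 0.464475, running G = 3.271225
t=5: π = [0.2004, 0.2286, 0.1964, 0.1751, 0.1995], E[r] = 1.1341, γ^t·E[r] = 0.371625, running G = 3.642850
t=6: π = [0.2004, 0.2286, 0.1964, 0.1751, 0.1995], E[r] = 1.1343, γ^t·E[r] = 0.297340, running G = 3.940190
t=7: π = [0.2004, 0.2286, 0.1964, 0.1751, 0.1995], E[r] = 1.1343, γ^t·E[r] = 0.237873, running G = 4.178063
t=8: π = [0.2004, 0.2286, 0.1964, 0.1751, 0.1995], E[r] = 1.1343, γ^t·E[r] = 0.190299, running G = 4.368362

G = 4.3684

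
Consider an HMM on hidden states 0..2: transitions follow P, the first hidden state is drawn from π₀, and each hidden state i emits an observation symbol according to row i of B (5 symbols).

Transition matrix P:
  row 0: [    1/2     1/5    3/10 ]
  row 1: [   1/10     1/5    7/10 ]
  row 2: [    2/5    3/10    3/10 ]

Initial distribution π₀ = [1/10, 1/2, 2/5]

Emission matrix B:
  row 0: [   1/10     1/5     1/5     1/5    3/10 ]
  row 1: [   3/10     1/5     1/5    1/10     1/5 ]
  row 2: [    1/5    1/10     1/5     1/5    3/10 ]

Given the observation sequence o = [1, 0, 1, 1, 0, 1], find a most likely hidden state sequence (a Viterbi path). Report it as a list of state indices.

path = [1, 2, 0, 0, 0, 0]

t=0: δ = [2.000e-02, 1.000e-01, 4.000e-02]  (obs o_0=1)
t=1: δ = [1.600e-03, 6.000e-03, 1.400e-02]  ψ = [2, 1, 1]  (obs o_1=0)
t=2: δ = [1.120e-03, 8.400e-04, 4.200e-04]  ψ = [2, 2, 1]  (obs o_2=1)
t=3: δ = [1.120e-04, 4.480e-05, 5.880e-05]  ψ = [0, 0, 1]  (obs o_3=1)
t=4: δ = [5.600e-06, 6.720e-06, 6.720e-06]  ψ = [0, 0, 0]  (obs o_4=0)
t=5: δ = [5.600e-07, 4.032e-07, 4.704e-07]  ψ = [0, 2, 1]  (obs o_5=1)
backtrack: best end state = 0; path = [1, 2, 0, 0, 0, 0]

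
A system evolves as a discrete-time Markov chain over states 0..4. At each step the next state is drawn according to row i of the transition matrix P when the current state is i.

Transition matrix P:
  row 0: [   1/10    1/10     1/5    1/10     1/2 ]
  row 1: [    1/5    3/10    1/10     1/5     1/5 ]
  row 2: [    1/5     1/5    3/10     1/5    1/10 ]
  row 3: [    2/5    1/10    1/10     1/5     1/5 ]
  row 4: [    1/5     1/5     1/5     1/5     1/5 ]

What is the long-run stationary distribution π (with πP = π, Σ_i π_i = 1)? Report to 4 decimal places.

π = [0.2143, 0.1786, 0.1825, 0.1786, 0.2460]

Balance equations π_j = Σ_i π_i·P[i][j]:
  π_0 = 1/10·π_0 + 1/5·π_1 + 1/5·π_2 + 2/5·π_3 + 1/5·π_4
  π_1 = 1/10·π_0 + 3/10·π_1 + 1/5·π_2 + 1/10·π_3 + 1/5·π_4
  π_2 = 1/5·π_0 + 1/10·π_1 + 3/10·π_2 + 1/10·π_3 + 1/5·π_4
  π_3 = 1/10·π_0 + 1/5·π_1 + 1/5·π_2 + 1/5·π_3 + 1/5·π_4
  normalize: π_0 + π_1 + π_2 + π_3 + π_4 = 1
Solving the linear system gives exactly π = [3/14, 5/28, 23/126, 5/28, 31/126].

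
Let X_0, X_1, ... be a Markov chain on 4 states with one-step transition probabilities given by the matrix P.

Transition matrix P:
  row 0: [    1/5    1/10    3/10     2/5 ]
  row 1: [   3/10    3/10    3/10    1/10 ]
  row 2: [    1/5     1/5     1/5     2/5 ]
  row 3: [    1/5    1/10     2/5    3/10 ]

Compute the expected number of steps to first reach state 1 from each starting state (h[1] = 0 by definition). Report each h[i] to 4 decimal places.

h = [7.6582, 0.0000, 6.9620, 7.5949]

First-step conditioning: h[1] = 0; for i ≠ 1, h[i] = 1 + Σ_k P[i][k]·h[k].
  h[0] = 1 + 1/5·h[0] + 3/10·h[2] + 2/5·h[3]
  h[2] = 1 + 1/5·h[0] + 1/5·h[2] + 2/5·h[3]
  h[3] = 1 + 1/5·h[0] + 2/5·h[2] + 3/10·h[3]
Solving the 3×3 linear system over states ≠ 1 gives exactly h = [605/79, 0, 550/79, 600/79] (h[1] = 0 is the target).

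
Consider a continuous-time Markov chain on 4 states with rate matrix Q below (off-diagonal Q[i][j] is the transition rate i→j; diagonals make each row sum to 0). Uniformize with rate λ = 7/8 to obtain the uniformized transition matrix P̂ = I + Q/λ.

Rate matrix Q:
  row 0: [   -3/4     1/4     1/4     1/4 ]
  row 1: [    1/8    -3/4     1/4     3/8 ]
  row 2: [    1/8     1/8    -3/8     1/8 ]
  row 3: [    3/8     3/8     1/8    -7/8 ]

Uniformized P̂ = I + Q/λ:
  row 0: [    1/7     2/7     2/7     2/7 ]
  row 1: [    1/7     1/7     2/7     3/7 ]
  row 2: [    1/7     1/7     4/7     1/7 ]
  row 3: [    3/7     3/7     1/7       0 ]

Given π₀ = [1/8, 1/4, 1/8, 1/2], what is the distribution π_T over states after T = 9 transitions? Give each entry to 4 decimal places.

π = [0.2023, 0.2312, 0.3584, 0.2081]

t=0: π = [0.1250, 0.2500, 0.1250, 0.5000]
t=1: π = [0.2857, 0.3036, 0.2500, 0.1607]
t=2: π = [0.1888, 0.2296, 0.3342, 0.2474]
t=3: π = [0.2136, 0.2405, 0.3458, 0.2001]
t=4: π = [0.2000, 0.2305, 0.3559, 0.2135]
t=5: π = [0.2039, 0.2324, 0.3569, 0.2068]
t=6: π = [0.2019, 0.2311, 0.3581, 0.2088]
t=7: π = [0.2025, 0.2314, 0.3582, 0.2079]
t=8: π = [0.2023, 0.2312, 0.3584, 0.2082]
t=9: π = [0.2023, 0.2312, 0.3584, 0.2081]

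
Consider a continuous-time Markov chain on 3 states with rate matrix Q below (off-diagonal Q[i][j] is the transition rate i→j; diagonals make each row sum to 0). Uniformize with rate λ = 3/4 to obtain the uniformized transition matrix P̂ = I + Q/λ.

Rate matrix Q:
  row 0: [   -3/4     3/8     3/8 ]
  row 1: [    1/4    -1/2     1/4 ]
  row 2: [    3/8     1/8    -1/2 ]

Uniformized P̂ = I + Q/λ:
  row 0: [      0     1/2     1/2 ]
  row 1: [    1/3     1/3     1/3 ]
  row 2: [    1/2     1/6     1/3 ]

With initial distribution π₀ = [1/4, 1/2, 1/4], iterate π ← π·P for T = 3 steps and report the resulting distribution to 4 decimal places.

t=0: π = [0.2500, 0.5000, 0.2500]
t=1: π = [0.2917, 0.3333, 0.3750]
t=2: π = [0.2986, 0.3194, 0.3819]
t=3: π = [0.2975, 0.3194, 0.3831]

π = [0.2975, 0.3194, 0.3831]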